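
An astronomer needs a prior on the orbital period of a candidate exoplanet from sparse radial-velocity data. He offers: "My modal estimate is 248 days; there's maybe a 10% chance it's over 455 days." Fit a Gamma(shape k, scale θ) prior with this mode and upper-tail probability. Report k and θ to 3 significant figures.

Gamma(k,θ) with k>1 has mode (k−1)θ, so θ = 248/(k−1).
Need P(X < 455) = 0.9 with θ tied to k this way. Start at k = 2, θ = 248: P(X<455) ≈ 0.547.
Too low — raise k to concentrate. Iterating converges to k ≈ 6.18.
Then θ = 248/(6.18−1) ≈ 47.9.

k ≈ 6.18, θ ≈ 47.9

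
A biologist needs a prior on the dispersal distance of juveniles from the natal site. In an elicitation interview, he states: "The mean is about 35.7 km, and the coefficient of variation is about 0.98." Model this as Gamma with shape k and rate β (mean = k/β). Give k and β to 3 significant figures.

k ≈ 1.04, β ≈ 0.0292

For Gamma(k, rate β): mean = k/β, variance = k/β², so CV = 1/√k.
CV = 0.98, hence k = 1/CV² = 1.04.
Then β = k/mean = 1.04/35.7 = 0.0292.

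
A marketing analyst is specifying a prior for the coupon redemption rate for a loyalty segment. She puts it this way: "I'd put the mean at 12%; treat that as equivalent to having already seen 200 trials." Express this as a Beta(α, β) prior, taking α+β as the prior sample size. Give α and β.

α = 24, β = 176

Under the effective-sample-size interpretation, Beta(α, β) has prior mean α/(α+β) and prior sample size α+β.
So α+β = 200 and α/(α+β) = 0.12, giving α = 0.12·200 = 24 and β = 200 − 24 = 176.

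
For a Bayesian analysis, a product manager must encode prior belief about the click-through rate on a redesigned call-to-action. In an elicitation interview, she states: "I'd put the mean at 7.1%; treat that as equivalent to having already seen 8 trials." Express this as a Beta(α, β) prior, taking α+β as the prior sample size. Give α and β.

Under the effective-sample-size interpretation, Beta(α, β) has prior mean α/(α+β) and prior sample size α+β.
So α+β = 8 and α/(α+β) = 0.071, giving α = 0.071·8 = 0.568 and β = 8 − 0.568 = 7.432.

α = 0.568, β = 7.432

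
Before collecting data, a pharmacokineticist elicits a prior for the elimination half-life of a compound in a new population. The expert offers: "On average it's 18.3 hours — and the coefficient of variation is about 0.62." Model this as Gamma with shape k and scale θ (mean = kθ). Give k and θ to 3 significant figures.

For Gamma(k, scale θ): mean = kθ, variance = kθ², so CV = 1/√k.
CV = 0.62, hence k = 1/CV² = 2.6.
Then θ = mean/k = 18.3/2.6 = 7.03.

k ≈ 2.6, θ ≈ 7.03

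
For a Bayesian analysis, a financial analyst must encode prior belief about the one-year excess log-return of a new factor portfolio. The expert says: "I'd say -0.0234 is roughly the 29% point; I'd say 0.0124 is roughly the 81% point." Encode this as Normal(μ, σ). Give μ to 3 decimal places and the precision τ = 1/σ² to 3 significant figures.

The p-quantile of Normal(μ,σ) is μ + z_p·σ, with z_{0.29} = -0.5534 and z_{0.81} = 0.8779.
Eliminate σ: μ = (z₂·x₁ − z₁·x₂)/(z₂ − z₁) = (0.8779·-0.0234 − (-0.5534)·0.0124)/1.431 = -0.010.
Then σ = (x₂ − x₁)/(z₂ − z₁) = (0.0124 − -0.0234)/1.431 = 0.025.
Precision τ = 1/σ² = 1/0.02501² = 1600.

μ = -0.010, τ = 1600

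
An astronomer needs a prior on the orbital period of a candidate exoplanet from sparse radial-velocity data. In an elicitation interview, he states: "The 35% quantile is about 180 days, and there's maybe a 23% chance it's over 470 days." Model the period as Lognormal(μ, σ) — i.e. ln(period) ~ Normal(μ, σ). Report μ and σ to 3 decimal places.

μ ≈ 5.522, σ ≈ 0.854

If T ~ Lognormal(μ,σ) then ln T ~ Normal(μ,σ), so the p-quantile of ln T is μ + z_p·σ.
ln(180) = 5.193 and ln(470) = 6.153; z_{0.35} = -0.3853, z_{0.77} = 0.7388.
σ = (6.153 − 5.193)/(0.7388 − (-0.3853)) = 0.854.
μ = 5.193 − (-0.3853)·0.854 = 5.522.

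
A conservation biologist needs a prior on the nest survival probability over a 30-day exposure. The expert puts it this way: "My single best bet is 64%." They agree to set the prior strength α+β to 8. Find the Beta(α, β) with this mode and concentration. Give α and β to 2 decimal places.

For α,β > 1 the Beta mode is (α−1)/(α+β−2). With α+β = 8, the mode is (α−1)/6.
Set (α−1)/6 = 0.64 → α = 1 + 0.64·6 = 4.84.
β = 8 − α = 3.16.

α = 4.84, β = 3.16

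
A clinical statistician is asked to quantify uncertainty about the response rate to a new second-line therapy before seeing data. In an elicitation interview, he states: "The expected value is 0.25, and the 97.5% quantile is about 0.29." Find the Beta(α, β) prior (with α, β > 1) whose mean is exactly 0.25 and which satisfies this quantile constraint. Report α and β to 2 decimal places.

With mean 0.25 fixed, write α = 0.25s, β = 0.75s where s = α+β.
Need P(θ < 0.29) = 0.975 under Beta(0.25s, 0.75s). Normal approximation: (q−m)/√(m(1−m)/s) ≈ z_{0.975} = 1.96, so s ≈ 0.25·0.75·(1.96)²/(0.29−0.25)² = 450.2.
At s = 450.2: P(θ<0.29) ≈ 0.972. Adjusting to match 0.975 gives s ≈ 471.98.
So α = 0.25·471.98 ≈ 117.99, β = 0.75·471.98 ≈ 353.98.

α ≈ 117.99, β ≈ 353.98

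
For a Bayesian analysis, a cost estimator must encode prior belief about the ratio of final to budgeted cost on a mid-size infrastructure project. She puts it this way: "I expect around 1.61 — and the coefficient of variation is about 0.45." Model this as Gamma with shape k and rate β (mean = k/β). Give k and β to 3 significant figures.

For Gamma(k, rate β): mean = k/β, variance = k/β², so CV = 1/√k.
CV = 0.45, hence k = 1/CV² = 4.94.
Then β = k/mean = 4.94/1.61 = 3.07.

k ≈ 4.94, β ≈ 3.07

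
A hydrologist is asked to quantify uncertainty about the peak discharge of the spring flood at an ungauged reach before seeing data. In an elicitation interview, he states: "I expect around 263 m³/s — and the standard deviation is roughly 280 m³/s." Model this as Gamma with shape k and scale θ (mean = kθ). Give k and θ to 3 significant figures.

k ≈ 0.882, θ ≈ 298

For Gamma(k, scale θ): mean = kθ, variance = kθ², so CV = 1/√k.
CV = SD/mean = 280/263 = 1.065, hence k = 1/CV² = 0.882.
Then θ = mean/k = 263/0.882 = 298.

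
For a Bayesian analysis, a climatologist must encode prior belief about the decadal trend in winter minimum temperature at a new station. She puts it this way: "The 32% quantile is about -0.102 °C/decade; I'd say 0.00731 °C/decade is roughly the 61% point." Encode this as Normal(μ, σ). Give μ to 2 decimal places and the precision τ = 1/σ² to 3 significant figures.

The p-quantile of Normal(μ,σ) is μ + z_p·σ, with z_{0.32} = -0.4677 and z_{0.61} = 0.2793.
Eliminate σ: μ = (z₂·x₁ − z₁·x₂)/(z₂ − z₁) = (0.2793·-0.102 − (-0.4677)·0.00731)/0.747 = -0.03.
Then σ = (x₂ − x₁)/(z₂ − z₁) = (0.00731 − -0.102)/0.747 = 0.15.
Precision τ = 1/σ² = 1/0.1463² = 46.7.

μ = -0.03, τ = 46.7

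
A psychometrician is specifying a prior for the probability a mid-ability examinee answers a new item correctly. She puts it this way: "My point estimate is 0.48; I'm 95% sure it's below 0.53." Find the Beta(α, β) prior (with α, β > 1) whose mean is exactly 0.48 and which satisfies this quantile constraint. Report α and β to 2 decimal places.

With mean 0.48 fixed, write α = 0.48s, β = 0.52s where s = α+β.
Need P(θ < 0.53) = 0.95 under Beta(0.48s, 0.52s). Normal approximation: (q−m)/√(m(1−m)/s) ≈ z_{0.95} = 1.64, so s ≈ 0.48·0.52·(1.64)²/(0.53−0.48)² = 270.1.
At s = 270.1: P(θ<0.53) ≈ 0.950. Adjusting to match 0.95 gives s ≈ 270.18.
So α = 0.48·270.18 ≈ 129.69, β = 0.52·270.18 ≈ 140.49.

α ≈ 129.69, β ≈ 140.49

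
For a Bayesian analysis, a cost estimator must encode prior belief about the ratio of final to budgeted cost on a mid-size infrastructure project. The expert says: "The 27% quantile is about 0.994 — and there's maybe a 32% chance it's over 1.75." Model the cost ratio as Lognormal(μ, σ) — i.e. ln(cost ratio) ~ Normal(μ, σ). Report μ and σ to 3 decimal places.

μ ≈ 0.315, σ ≈ 0.523

If T ~ Lognormal(μ,σ) then ln T ~ Normal(μ,σ), so the p-quantile of ln T is μ + z_p·σ.
ln(0.994) = -0.006018 and ln(1.75) = 0.5596; z_{0.27} = -0.6128, z_{0.68} = 0.4677.
σ = (0.5596 − -0.006018)/(0.4677 − (-0.6128)) = 0.523.
μ = -0.006018 − (-0.6128)·0.523 = 0.315.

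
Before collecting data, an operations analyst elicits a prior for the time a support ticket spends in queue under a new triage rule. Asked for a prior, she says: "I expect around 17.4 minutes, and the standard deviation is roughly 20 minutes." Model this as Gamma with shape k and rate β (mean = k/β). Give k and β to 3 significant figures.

k ≈ 0.757, β ≈ 0.0435

For Gamma(k, rate β): mean = k/β, variance = k/β², so CV = 1/√k.
CV = SD/mean = 20/17.4 = 1.149, hence k = 1/CV² = 0.757.
Then β = k/mean = 0.757/17.4 = 0.0435.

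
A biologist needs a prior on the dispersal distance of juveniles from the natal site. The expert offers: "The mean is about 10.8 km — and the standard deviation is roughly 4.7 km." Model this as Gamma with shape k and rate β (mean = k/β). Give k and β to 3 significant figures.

k ≈ 5.28, β ≈ 0.489

For Gamma(k, rate β): mean = k/β, variance = k/β², so CV = 1/√k.
CV = SD/mean = 4.7/10.8 = 0.4352, hence k = 1/CV² = 5.28.
Then β = k/mean = 5.28/10.8 = 0.489.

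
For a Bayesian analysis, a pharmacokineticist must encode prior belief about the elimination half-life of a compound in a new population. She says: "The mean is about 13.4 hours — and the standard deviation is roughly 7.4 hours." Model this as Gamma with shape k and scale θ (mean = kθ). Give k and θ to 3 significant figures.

k ≈ 3.28, θ ≈ 4.09

For Gamma(k, scale θ): mean = kθ, variance = kθ², so CV = 1/√k.
CV = SD/mean = 7.4/13.4 = 0.5522, hence k = 1/CV² = 3.28.
Then θ = mean/k = 13.4/3.28 = 4.09.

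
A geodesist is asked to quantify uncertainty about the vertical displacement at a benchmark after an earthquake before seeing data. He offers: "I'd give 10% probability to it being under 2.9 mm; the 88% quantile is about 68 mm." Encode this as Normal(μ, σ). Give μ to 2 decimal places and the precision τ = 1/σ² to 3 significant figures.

For Normal(μ,σ), the p-quantile is μ + z_p·σ. Here z_{0.1} = -1.282, z_{0.88} = 1.175.
So 2.9 = μ − 1.282σ and 68 = μ + 1.175σ.
Subtracting: σ = (68 − 2.9)/(1.175 − (-1.282)) = 26.50.
Then μ = 2.9 − (-1.282)·26.50 = 36.86.
Precision τ = 1/σ² = 1/26.5² = 0.00142.

μ = 36.86, τ = 0.00142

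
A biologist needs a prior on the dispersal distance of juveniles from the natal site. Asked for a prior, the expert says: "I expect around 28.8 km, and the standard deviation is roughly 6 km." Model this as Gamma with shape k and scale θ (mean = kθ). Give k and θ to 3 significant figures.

For Gamma(k, scale θ): mean = kθ, variance = kθ², so CV = 1/√k.
CV = SD/mean = 6/28.8 = 0.2083, hence k = 1/CV² = 23.
Then θ = mean/k = 28.8/23 = 1.25.

k ≈ 23, θ ≈ 1.25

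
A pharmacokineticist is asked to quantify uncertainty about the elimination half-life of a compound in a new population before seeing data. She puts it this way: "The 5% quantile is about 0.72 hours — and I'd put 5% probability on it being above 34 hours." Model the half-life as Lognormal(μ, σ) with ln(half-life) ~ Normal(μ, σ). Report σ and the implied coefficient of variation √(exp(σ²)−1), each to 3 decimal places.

σ ≈ 1.172, CV ≈ 1.717

If T ~ Lognormal(μ,σ) then ln T ~ Normal(μ,σ), so the p-quantile of ln T is μ + z_p·σ.
ln(0.72) = -0.3285 and ln(34) = 3.526; z_{0.05} = -1.645, z_{0.95} = 1.645.
σ = (3.526 − -0.3285)/(1.645 − (-1.645)) = 1.172.
μ = -0.3285 − (-1.645)·1.172 = 1.599.
CV = √(exp(σ²)−1) = √(exp(1.3731)−1) = 1.717.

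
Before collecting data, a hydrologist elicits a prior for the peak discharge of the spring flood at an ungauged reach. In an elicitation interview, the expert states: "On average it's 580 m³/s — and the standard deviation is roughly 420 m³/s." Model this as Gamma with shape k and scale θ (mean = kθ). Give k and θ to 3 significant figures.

k ≈ 1.91, θ ≈ 304

For Gamma(k, scale θ): mean = kθ, variance = kθ², so CV = 1/√k.
CV = SD/mean = 420/580 = 0.7241, hence k = 1/CV² = 1.91.
Then θ = mean/k = 580/1.91 = 304.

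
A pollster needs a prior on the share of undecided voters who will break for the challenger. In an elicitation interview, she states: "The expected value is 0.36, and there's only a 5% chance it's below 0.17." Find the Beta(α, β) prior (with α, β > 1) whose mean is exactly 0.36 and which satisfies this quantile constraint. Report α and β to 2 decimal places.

With mean 0.36 fixed, write α = 0.36s, β = 0.64s where s = α+β.
Need P(θ < 0.17) = 0.05 under Beta(0.36s, 0.64s). Normal approximation: (q−m)/√(m(1−m)/s) ≈ z_{0.05} = -1.64, so s ≈ 0.36·0.64·(-1.64)²/(0.17−0.36)² = 17.3.
At s = 17.3: P(θ<0.17) ≈ 0.034. Adjusting to match 0.05 gives s ≈ 14.36.
So α = 0.36·14.36 ≈ 5.17, β = 0.64·14.36 ≈ 9.19.

α ≈ 5.17, β ≈ 9.19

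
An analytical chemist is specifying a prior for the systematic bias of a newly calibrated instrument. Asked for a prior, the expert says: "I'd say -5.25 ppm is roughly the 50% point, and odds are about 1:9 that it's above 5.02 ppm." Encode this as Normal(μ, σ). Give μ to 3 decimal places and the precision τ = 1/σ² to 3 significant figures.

μ = -5.250, τ = 0.0156

The p-quantile of Normal(μ,σ) is μ + z_p·σ, with z_{0.5} = 0 and z_{0.9} = 1.282.
Eliminate σ: μ = (z₂·x₁ − z₁·x₂)/(z₂ − z₁) = (1.282·-5.25 − (0)·5.02)/1.282 = -5.250.
Then σ = (x₂ − x₁)/(z₂ − z₁) = (5.02 − -5.25)/1.282 = 8.014.
Precision τ = 1/σ² = 1/8.014² = 0.0156.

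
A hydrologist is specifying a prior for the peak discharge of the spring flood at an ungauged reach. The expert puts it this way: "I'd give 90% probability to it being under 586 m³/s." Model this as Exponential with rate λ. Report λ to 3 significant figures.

P(T < 586.0) = 1 − e^(−λ·586.0) = 0.9, so λ = −ln(1−0.9)/586.0 = −ln(0.1)/586.0 = 0.00393.

λ ≈ 0.00393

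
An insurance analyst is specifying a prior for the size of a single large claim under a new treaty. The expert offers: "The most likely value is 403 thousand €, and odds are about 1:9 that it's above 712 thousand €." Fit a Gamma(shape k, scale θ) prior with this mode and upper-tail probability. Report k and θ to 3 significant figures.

k ≈ 6.87, θ ≈ 68.7

Gamma(k,θ) with k>1 has mode (k−1)θ, so θ = 403/(k−1).
Need P(X < 712) = 0.9 with θ tied to k this way. Start at k = 2, θ = 403: P(X<712) ≈ 0.527.
Too low — raise k to concentrate. Iterating converges to k ≈ 6.87.
Then θ = 403/(6.87−1) ≈ 68.7.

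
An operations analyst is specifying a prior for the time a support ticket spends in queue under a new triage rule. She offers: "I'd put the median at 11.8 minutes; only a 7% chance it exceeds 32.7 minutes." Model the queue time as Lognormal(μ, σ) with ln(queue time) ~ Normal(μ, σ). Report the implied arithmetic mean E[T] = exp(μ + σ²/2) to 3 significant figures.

E[T] ≈ 15 minutes

If T ~ Lognormal(μ,σ) then ln T ~ Normal(μ,σ), so the p-quantile of ln T is μ + z_p·σ.
ln(11.8) = 2.468 and ln(32.7) = 3.487; z_{0.5} = 0, z_{0.93} = 1.476.
σ = (3.487 − 2.468)/(1.476 − (0)) = 0.691.
μ = 2.468 − (0)·0.691 = 2.468.
E[T] = exp(μ + σ²/2) = exp(2.468 + 0.2385) = 15 minutes.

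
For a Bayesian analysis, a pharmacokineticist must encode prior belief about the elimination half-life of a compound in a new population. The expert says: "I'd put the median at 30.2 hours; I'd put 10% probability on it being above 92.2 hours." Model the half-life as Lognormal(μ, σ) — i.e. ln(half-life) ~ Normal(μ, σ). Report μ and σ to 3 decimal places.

If T ~ Lognormal(μ,σ) then ln T ~ Normal(μ,σ), so the p-quantile of ln T is μ + z_p·σ.
ln(30.2) = 3.408 and ln(92.2) = 4.524; z_{0.5} = 0, z_{0.9} = 1.282.
σ = (4.524 − 3.408)/(1.282 − (0)) = 0.871.
μ = 3.408 − (0)·0.871 = 3.408.

μ ≈ 3.408, σ ≈ 0.871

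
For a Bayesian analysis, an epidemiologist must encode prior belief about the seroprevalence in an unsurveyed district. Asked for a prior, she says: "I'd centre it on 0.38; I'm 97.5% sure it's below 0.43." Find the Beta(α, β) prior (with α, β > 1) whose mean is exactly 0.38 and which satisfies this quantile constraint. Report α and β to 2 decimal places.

α ≈ 140.46, β ≈ 229.17

With mean 0.38 fixed, write α = 0.38s, β = 0.62s where s = α+β.
Need P(θ < 0.43) = 0.975 under Beta(0.38s, 0.62s). Normal approximation: (q−m)/√(m(1−m)/s) ≈ z_{0.975} = 1.96, so s ≈ 0.38·0.62·(1.96)²/(0.43−0.38)² = 362.0.
At s = 362.0: P(θ<0.43) ≈ 0.974. Adjusting to match 0.975 gives s ≈ 369.62.
So α = 0.38·369.62 ≈ 140.46, β = 0.62·369.62 ≈ 229.17.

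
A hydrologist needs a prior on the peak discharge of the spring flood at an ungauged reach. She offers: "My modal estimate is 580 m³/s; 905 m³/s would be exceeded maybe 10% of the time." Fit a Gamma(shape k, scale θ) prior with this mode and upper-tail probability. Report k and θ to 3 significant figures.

Gamma(k,θ) with k>1 has mode (k−1)θ, so θ = 580/(k−1).
Need P(X < 905) = 0.9 with θ tied to k this way. Start at k = 2, θ = 580: P(X<905) ≈ 0.462.
Too low — raise k to concentrate. Iterating converges to k ≈ 10.5.
Then θ = 580/(10.5−1) ≈ 61.3.

k ≈ 10.5, θ ≈ 61.3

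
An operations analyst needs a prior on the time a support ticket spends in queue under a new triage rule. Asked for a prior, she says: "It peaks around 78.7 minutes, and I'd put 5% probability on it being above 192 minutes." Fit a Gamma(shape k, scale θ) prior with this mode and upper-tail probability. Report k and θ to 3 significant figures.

k ≈ 4.42, θ ≈ 23

Gamma(k,θ) with k>1 has mode (k−1)θ, so θ = 78.7/(k−1).
Need P(X < 192) = 0.95 with θ tied to k this way. Start at k = 2, θ = 78.7: P(X<192) ≈ 0.700.
Too low — raise k to concentrate. Iterating converges to k ≈ 4.42.
Then θ = 78.7/(4.42−1) ≈ 23.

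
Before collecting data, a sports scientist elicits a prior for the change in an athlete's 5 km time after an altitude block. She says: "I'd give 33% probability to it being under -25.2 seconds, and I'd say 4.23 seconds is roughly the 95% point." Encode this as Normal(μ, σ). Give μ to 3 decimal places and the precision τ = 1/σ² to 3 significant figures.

μ = -18.990, τ = 0.00502

For Normal(μ,σ), the p-quantile is μ + z_p·σ. Here z_{0.33} = -0.4399, z_{0.95} = 1.645.
So -25.2 = μ − 0.4399σ and 4.23 = μ + 1.645σ.
Subtracting: σ = (4.23 − -25.2)/(1.645 − (-0.4399)) = 14.117.
Then μ = -25.2 − (-0.4399)·14.117 = -18.990.
Precision τ = 1/σ² = 1/14.12² = 0.00502.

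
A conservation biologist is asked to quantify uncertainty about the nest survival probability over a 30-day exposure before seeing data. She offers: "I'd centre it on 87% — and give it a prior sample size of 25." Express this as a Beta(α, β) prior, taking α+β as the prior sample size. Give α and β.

α = 21.75, β = 3.25

Under the effective-sample-size interpretation, Beta(α, β) has prior mean α/(α+β) and prior sample size α+β.
So α+β = 25 and α/(α+β) = 0.87, giving α = 0.87·25 = 21.75 and β = 25 − 21.75 = 3.25.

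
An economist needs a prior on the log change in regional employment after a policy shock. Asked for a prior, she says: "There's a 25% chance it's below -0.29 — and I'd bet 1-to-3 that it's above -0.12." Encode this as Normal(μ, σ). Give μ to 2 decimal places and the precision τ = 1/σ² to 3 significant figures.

The p-quantile of Normal(μ,σ) is μ + z_p·σ, with z_{0.25} = -0.6745 and z_{0.75} = 0.6745.
Eliminate σ: μ = (z₂·x₁ − z₁·x₂)/(z₂ − z₁) = (0.6745·-0.29 − (-0.6745)·-0.12)/1.349 = -0.20.
Then σ = (x₂ − x₁)/(z₂ − z₁) = (-0.12 − -0.29)/1.349 = 0.13.
Precision τ = 1/σ² = 1/0.126² = 63.

μ = -0.20, τ = 63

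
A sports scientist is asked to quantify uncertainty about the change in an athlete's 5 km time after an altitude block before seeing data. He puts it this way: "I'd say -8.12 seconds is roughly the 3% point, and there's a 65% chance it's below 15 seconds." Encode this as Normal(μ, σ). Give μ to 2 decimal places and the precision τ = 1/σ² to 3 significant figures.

The p-quantile of Normal(μ,σ) is μ + z_p·σ, with z_{0.03} = -1.881 and z_{0.65} = 0.3853.
Eliminate σ: μ = (z₂·x₁ − z₁·x₂)/(z₂ − z₁) = (0.3853·-8.12 − (-1.881)·15)/2.266 = 11.07.
Then σ = (x₂ − x₁)/(z₂ − z₁) = (15 − -8.12)/2.266 = 10.20.
Precision τ = 1/σ² = 1/10.2² = 0.00961.

μ = 11.07, τ = 0.00961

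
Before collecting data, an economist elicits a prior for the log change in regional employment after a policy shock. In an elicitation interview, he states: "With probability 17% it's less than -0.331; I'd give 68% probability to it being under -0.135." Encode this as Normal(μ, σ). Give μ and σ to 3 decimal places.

For Normal(μ,σ), the p-quantile is μ + z_p·σ. Here z_{0.17} = -0.9542, z_{0.68} = 0.4677.
So -0.331 = μ − 0.9542σ and -0.135 = μ + 0.4677σ.
Subtracting: σ = (-0.135 − -0.331)/(0.4677 − (-0.9542)) = 0.138.
Then μ = -0.331 − (-0.9542)·0.138 = -0.199.

μ = -0.199, σ = 0.138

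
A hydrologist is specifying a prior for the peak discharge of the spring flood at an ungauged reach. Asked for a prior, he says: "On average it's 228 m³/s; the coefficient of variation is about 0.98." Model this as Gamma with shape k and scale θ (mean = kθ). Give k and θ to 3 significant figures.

k ≈ 1.04, θ ≈ 219

For Gamma(k, scale θ): mean = kθ, variance = kθ², so CV = 1/√k.
CV = 0.98, hence k = 1/CV² = 1.04.
Then θ = mean/k = 228/1.04 = 219.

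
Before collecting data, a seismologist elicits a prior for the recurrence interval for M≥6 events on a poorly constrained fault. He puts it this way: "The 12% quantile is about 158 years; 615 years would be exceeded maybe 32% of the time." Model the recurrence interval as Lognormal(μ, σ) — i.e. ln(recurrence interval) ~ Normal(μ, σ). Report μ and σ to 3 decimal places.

If T ~ Lognormal(μ,σ) then ln T ~ Normal(μ,σ), so the p-quantile of ln T is μ + z_p·σ.
ln(158) = 5.063 and ln(615) = 6.422; z_{0.12} = -1.175, z_{0.68} = 0.4677.
σ = (6.422 − 5.063)/(0.4677 − (-1.175)) = 0.827.
μ = 5.063 − (-1.175)·0.827 = 6.035.

μ ≈ 6.035, σ ≈ 0.827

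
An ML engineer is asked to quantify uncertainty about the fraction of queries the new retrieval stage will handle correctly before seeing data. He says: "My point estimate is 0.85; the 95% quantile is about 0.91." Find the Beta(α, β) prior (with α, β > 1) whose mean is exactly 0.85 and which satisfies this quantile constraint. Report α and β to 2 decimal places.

α ≈ 67.87, β ≈ 11.98

With mean 0.85 fixed, write α = 0.85s, β = 0.15s where s = α+β.
Need P(θ < 0.91) = 0.95 under Beta(0.85s, 0.15s). Normal approximation: (q−m)/√(m(1−m)/s) ≈ z_{0.95} = 1.64, so s ≈ 0.85·0.15·(1.64)²/(0.91−0.85)² = 95.8.
At s = 95.8: P(θ<0.91) ≈ 0.965. Adjusting to match 0.95 gives s ≈ 79.85.
So α = 0.85·79.85 ≈ 67.87, β = 0.15·79.85 ≈ 11.98.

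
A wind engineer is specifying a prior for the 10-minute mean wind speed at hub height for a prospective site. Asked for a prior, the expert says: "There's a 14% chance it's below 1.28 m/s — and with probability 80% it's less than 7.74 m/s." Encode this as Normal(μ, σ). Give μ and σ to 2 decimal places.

μ = 4.91, σ = 3.36

The p-quantile of Normal(μ,σ) is μ + z_p·σ, with z_{0.14} = -1.08 and z_{0.8} = 0.8416.
Eliminate σ: μ = (z₂·x₁ − z₁·x₂)/(z₂ − z₁) = (0.8416·1.28 − (-1.08)·7.74)/1.922 = 4.91.
Then σ = (x₂ − x₁)/(z₂ − z₁) = (7.74 − 1.28)/1.922 = 3.36.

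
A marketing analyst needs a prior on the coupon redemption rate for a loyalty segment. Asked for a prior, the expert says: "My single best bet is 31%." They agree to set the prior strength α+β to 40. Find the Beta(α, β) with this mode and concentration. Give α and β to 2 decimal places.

α = 12.78, β = 27.22

For α,β > 1 the Beta mode is (α−1)/(α+β−2). With α+β = 40, the mode is (α−1)/38.
Set (α−1)/38 = 0.31 → α = 1 + 0.31·38 = 12.78.
β = 40 − α = 27.22.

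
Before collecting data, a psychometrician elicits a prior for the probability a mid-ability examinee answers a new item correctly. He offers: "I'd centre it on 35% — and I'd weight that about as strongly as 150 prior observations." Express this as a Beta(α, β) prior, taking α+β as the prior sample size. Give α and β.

Under the effective-sample-size interpretation, Beta(α, β) has prior mean α/(α+β) and prior sample size α+β.
So α+β = 150 and α/(α+β) = 0.35, giving α = 0.35·150 = 52.5 and β = 150 − 52.5 = 97.5.

α = 52.5, β = 97.5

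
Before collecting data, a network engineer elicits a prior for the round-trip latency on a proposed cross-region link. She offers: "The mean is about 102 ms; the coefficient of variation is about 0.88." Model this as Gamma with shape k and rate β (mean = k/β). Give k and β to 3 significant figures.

For Gamma(k, rate β): mean = k/β, variance = k/β², so CV = 1/√k.
CV = 0.88, hence k = 1/CV² = 1.29.
Then β = k/mean = 1.29/102 = 0.0127.

k ≈ 1.29, β ≈ 0.0127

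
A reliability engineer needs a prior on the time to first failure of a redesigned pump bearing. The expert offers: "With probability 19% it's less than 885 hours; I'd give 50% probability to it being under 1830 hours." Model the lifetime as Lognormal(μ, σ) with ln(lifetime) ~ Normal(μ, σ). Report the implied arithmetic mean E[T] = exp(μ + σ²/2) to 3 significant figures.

If T ~ Lognormal(μ,σ) then ln T ~ Normal(μ,σ), so the p-quantile of ln T is μ + z_p·σ.
ln(885) = 6.786 and ln(1830) = 7.512; z_{0.19} = -0.8779, z_{0.5} = 0.
σ = (7.512 − 6.786)/(0 − (-0.8779)) = 0.828.
μ = 6.786 − (-0.8779)·0.828 = 7.512.
E[T] = exp(μ + σ²/2) = exp(7.512 + 0.3424) = 2580 hours.

E[T] ≈ 2580 hours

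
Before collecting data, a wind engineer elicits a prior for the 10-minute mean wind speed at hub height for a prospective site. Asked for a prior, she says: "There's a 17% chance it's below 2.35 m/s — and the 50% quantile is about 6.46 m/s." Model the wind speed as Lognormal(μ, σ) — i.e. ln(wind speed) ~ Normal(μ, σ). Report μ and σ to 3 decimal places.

If T ~ Lognormal(μ,σ) then ln T ~ Normal(μ,σ), so the p-quantile of ln T is μ + z_p·σ.
ln(2.35) = 0.8544 and ln(6.46) = 1.866; z_{0.17} = -0.9542, z_{0.5} = 0.
σ = (1.866 − 0.8544)/(0 − (-0.9542)) = 1.060.
μ = 0.8544 − (-0.9542)·1.060 = 1.866.

μ ≈ 1.866, σ ≈ 1.060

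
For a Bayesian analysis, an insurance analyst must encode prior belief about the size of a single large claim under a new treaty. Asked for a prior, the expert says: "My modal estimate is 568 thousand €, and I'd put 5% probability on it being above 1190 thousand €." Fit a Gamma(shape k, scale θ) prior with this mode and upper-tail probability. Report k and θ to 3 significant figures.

k ≈ 6.05, θ ≈ 112

Gamma(k,θ) with k>1 has mode (k−1)θ, so θ = 568/(k−1).
Need P(X < 1190) = 0.95 with θ tied to k this way. Start at k = 2, θ = 568: P(X<1190) ≈ 0.619.
Too low — raise k to concentrate. Iterating converges to k ≈ 6.05.
Then θ = 568/(6.05−1) ≈ 112.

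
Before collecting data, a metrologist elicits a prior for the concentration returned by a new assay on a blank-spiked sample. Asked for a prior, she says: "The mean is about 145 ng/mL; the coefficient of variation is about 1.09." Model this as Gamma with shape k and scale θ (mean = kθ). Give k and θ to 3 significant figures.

k ≈ 0.842, θ ≈ 172

For Gamma(k, scale θ): mean = kθ, variance = kθ², so CV = 1/√k.
CV = 1.09, hence k = 1/CV² = 0.842.
Then θ = mean/k = 145/0.842 = 172.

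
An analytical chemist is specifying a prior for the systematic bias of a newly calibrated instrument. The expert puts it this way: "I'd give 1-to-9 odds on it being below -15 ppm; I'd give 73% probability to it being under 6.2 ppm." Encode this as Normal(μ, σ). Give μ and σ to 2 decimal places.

μ = -0.66, σ = 11.19

The p-quantile of Normal(μ,σ) is μ + z_p·σ, with z_{0.1} = -1.282 and z_{0.73} = 0.6128.
Eliminate σ: μ = (z₂·x₁ − z₁·x₂)/(z₂ − z₁) = (0.6128·-15 − (-1.282)·6.2)/1.894 = -0.66.
Then σ = (x₂ − x₁)/(z₂ − z₁) = (6.2 − -15)/1.894 = 11.19.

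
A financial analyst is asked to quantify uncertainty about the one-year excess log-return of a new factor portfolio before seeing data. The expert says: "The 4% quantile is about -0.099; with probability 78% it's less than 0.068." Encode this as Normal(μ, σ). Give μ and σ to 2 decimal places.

μ = 0.02, σ = 0.07

For Normal(μ,σ), the p-quantile is μ + z_p·σ. Here z_{0.04} = -1.751, z_{0.78} = 0.7722.
So -0.099 = μ − 1.751σ and 0.068 = μ + 0.7722σ.
Subtracting: σ = (0.068 − -0.099)/(0.7722 − (-1.751)) = 0.07.
Then μ = -0.099 − (-1.751)·0.07 = 0.02.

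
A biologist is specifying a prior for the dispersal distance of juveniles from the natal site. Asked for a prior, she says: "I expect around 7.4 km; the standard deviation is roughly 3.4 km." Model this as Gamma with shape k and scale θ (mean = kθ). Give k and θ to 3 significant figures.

k ≈ 4.74, θ ≈ 1.56

For Gamma(k, scale θ): mean = kθ, variance = kθ², so CV = 1/√k.
CV = SD/mean = 3.4/7.4 = 0.4595, hence k = 1/CV² = 4.74.
Then θ = mean/k = 7.4/4.74 = 1.56.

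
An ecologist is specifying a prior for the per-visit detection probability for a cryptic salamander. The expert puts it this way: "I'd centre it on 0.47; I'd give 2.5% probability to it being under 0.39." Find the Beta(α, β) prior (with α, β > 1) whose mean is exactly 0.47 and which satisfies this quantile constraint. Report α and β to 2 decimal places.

α ≈ 68.92, β ≈ 77.72

With mean 0.47 fixed, write α = 0.47s, β = 0.53s where s = α+β.
Need P(θ < 0.39) = 0.025 under Beta(0.47s, 0.53s). Normal approximation: (q−m)/√(m(1−m)/s) ≈ z_{0.025} = -1.96, so s ≈ 0.47·0.53·(-1.96)²/(0.39−0.47)² = 149.5.
At s = 149.5: P(θ<0.39) ≈ 0.024. Adjusting to match 0.025 gives s ≈ 146.64.
So α = 0.47·146.64 ≈ 68.92, β = 0.53·146.64 ≈ 77.72.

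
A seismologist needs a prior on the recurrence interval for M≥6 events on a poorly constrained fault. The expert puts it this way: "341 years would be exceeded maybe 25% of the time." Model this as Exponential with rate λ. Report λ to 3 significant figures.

P(T > 341.0) = e^(−λ·341.0) = 0.25, so λ = −ln(0.25)/341.0 = 0.00407.

λ ≈ 0.00407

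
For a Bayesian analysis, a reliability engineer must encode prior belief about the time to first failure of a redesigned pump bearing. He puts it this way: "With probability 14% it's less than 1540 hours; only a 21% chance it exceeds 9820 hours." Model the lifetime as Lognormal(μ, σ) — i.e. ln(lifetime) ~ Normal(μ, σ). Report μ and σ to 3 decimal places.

μ ≈ 8.400, σ ≈ 0.982

If T ~ Lognormal(μ,σ) then ln T ~ Normal(μ,σ), so the p-quantile of ln T is μ + z_p·σ.
ln(1540) = 7.34 and ln(9820) = 9.192; z_{0.14} = -1.08, z_{0.79} = 0.8064.
σ = (9.192 − 7.34)/(0.8064 − (-1.08)) = 0.982.
μ = 7.34 − (-1.08)·0.982 = 8.400.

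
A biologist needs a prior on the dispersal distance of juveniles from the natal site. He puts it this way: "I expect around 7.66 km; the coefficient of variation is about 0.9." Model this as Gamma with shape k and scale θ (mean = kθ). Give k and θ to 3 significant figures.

For Gamma(k, scale θ): mean = kθ, variance = kθ², so CV = 1/√k.
CV = 0.9, hence k = 1/CV² = 1.23.
Then θ = mean/k = 7.66/1.23 = 6.2.

k ≈ 1.23, θ ≈ 6.2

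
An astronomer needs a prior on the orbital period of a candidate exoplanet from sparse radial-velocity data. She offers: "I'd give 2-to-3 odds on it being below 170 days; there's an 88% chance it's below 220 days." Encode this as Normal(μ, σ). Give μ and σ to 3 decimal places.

The p-quantile of Normal(μ,σ) is μ + z_p·σ, with z_{0.4} = -0.2533 and z_{0.88} = 1.175.
Eliminate σ: μ = (z₂·x₁ − z₁·x₂)/(z₂ − z₁) = (1.175·170 − (-0.2533)·220)/1.428 = 178.869.
Then σ = (x₂ − x₁)/(z₂ − z₁) = (220 − 170)/1.428 = 35.006.

μ = 178.869, σ = 35.006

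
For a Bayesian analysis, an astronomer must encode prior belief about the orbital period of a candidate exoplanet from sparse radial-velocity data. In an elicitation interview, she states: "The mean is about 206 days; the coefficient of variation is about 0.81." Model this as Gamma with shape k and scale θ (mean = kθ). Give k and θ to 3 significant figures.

k ≈ 1.52, θ ≈ 135

For Gamma(k, scale θ): mean = kθ, variance = kθ², so CV = 1/√k.
CV = 0.81, hence k = 1/CV² = 1.52.
Then θ = mean/k = 206/1.52 = 135.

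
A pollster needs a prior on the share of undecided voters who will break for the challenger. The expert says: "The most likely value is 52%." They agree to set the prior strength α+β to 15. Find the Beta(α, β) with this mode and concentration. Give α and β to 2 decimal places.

α = 7.76, β = 7.24

For α,β > 1 the Beta mode is (α−1)/(α+β−2). With α+β = 15, the mode is (α−1)/13.
Set (α−1)/13 = 0.52 → α = 1 + 0.52·13 = 7.76.
β = 15 − α = 7.24.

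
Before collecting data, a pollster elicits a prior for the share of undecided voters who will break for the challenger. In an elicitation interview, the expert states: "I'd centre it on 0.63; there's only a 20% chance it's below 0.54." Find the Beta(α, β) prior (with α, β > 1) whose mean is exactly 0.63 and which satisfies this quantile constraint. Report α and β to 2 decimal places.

α ≈ 12.53, β ≈ 7.36

With mean 0.63 fixed, write α = 0.63s, β = 0.37s where s = α+β.
Need P(θ < 0.54) = 0.2 under Beta(0.63s, 0.37s). Normal approximation: (q−m)/√(m(1−m)/s) ≈ z_{0.2} = -0.842, so s ≈ 0.63·0.37·(-0.842)²/(0.54−0.63)² = 20.4.
At s = 20.4: P(θ<0.54) ≈ 0.197. Adjusting to match 0.2 gives s ≈ 19.89.
So α = 0.63·19.89 ≈ 12.53, β = 0.37·19.89 ≈ 7.36.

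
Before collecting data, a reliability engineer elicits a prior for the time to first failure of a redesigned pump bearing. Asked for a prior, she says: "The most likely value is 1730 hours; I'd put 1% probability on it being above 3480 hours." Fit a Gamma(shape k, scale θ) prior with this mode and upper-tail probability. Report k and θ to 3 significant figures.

k ≈ 11, θ ≈ 172

Gamma(k,θ) with k>1 has mode (k−1)θ, so θ = 1730/(k−1).
Need P(X < 3480) = 0.99 with θ tied to k this way. Start at k = 2, θ = 1730: P(X<3480) ≈ 0.597.
Too low — raise k to concentrate. Iterating converges to k ≈ 11.
Then θ = 1730/(11−1) ≈ 172.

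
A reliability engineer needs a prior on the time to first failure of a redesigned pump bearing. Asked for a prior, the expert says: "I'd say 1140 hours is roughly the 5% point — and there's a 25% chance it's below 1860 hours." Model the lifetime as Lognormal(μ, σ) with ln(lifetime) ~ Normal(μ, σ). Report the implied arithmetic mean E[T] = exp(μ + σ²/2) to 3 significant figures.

E[T] ≈ 2970 hours

If T ~ Lognormal(μ,σ) then ln T ~ Normal(μ,σ), so the p-quantile of ln T is μ + z_p·σ.
ln(1140) = 7.039 and ln(1860) = 7.528; z_{0.05} = -1.645, z_{0.25} = -0.6745.
σ = (7.528 − 7.039)/(-0.6745 − (-1.645)) = 0.504.
μ = 7.039 − (-1.645)·0.504 = 7.869.
E[T] = exp(μ + σ²/2) = exp(7.869 + 0.1273) = 2970 hours.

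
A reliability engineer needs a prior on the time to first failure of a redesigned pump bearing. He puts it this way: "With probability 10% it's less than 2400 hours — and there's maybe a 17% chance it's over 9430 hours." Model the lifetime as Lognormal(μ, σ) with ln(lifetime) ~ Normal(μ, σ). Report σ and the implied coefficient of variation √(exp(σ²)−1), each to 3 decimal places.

σ ≈ 0.612, CV ≈ 0.674

If T ~ Lognormal(μ,σ) then ln T ~ Normal(μ,σ), so the p-quantile of ln T is μ + z_p·σ.
ln(2400) = 7.783 and ln(9430) = 9.152; z_{0.1} = -1.282, z_{0.83} = 0.9542.
σ = (9.152 − 7.783)/(0.9542 − (-1.282)) = 0.612.
μ = 7.783 − (-1.282)·0.612 = 8.568.
CV = √(exp(σ²)−1) = √(exp(0.3746)−1) = 0.674.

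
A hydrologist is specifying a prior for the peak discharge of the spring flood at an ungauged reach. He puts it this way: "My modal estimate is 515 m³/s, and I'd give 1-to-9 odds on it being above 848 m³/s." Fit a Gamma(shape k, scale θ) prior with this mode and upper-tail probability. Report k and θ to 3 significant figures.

Gamma(k,θ) with k>1 has mode (k−1)θ, so θ = 515/(k−1).
Need P(X < 848) = 0.9 with θ tied to k this way. Start at k = 2, θ = 515: P(X<848) ≈ 0.490.
Too low — raise k to concentrate. Iterating converges to k ≈ 8.58.
Then θ = 515/(8.58−1) ≈ 67.9.

k ≈ 8.58, θ ≈ 67.9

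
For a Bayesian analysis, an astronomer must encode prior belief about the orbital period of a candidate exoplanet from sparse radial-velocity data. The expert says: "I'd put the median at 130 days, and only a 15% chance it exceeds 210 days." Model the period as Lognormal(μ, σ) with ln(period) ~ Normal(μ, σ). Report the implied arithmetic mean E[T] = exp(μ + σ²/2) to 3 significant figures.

If T ~ Lognormal(μ,σ) then ln T ~ Normal(μ,σ), so the p-quantile of ln T is μ + z_p·σ.
ln(130) = 4.868 and ln(210) = 5.347; z_{0.5} = 0, z_{0.85} = 1.036.
σ = (5.347 − 4.868)/(1.036 − (0)) = 0.463.
μ = 4.868 − (0)·0.463 = 4.868.
E[T] = exp(μ + σ²/2) = exp(4.868 + 0.1071) = 145 days.

E[T] ≈ 145 days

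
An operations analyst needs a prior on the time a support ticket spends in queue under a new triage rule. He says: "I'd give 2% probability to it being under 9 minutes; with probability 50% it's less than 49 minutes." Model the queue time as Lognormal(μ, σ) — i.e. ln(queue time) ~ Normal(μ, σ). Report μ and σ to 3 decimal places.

If T ~ Lognormal(μ,σ) then ln T ~ Normal(μ,σ), so the p-quantile of ln T is μ + z_p·σ.
ln(9) = 2.197 and ln(49) = 3.892; z_{0.02} = -2.054, z_{0.5} = 0.
σ = (3.892 − 2.197)/(0 − (-2.054)) = 0.825.
μ = 2.197 − (-2.054)·0.825 = 3.892.

μ ≈ 3.892, σ ≈ 0.825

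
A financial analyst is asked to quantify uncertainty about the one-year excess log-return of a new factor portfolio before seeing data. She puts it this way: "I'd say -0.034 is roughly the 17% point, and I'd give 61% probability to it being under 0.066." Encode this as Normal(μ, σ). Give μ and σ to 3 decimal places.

For Normal(μ,σ), the p-quantile is μ + z_p·σ. Here z_{0.17} = -0.9542, z_{0.61} = 0.2793.
So -0.034 = μ − 0.9542σ and 0.066 = μ + 0.2793σ.
Subtracting: σ = (0.066 − -0.034)/(0.2793 − (-0.9542)) = 0.081.
Then μ = -0.034 − (-0.9542)·0.081 = 0.043.

μ = 0.043, σ = 0.081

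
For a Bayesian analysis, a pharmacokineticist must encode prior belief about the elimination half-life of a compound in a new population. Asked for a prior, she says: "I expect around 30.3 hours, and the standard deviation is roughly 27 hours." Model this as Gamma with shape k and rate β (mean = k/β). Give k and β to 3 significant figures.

For Gamma(k, rate β): mean = k/β, variance = k/β², so CV = 1/√k.
CV = SD/mean = 27/30.3 = 0.8911, hence k = 1/CV² = 1.26.
Then β = k/mean = 1.26/30.3 = 0.0416.

k ≈ 1.26, β ≈ 0.0416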